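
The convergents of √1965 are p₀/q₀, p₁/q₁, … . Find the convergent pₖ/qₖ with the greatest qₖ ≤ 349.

√1965 = [44; 3, 21, 1, 4, 1, 21, 3, 88, …] (period length 8).
Convergents:
  p_0/q_0 = 44/1
  p_1/q_1 = 133/3
  p_2/q_2 = 2837/64
  p_3/q_3 = 2970/67
  p_4/q_4 = 14717/332
  p_5/q_5 = 17687/399
q_4 = 332 ≤ 349 < 399 = q_5, so the answer is 14717/332.

14717/332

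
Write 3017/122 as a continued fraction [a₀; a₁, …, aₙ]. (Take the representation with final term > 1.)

[24; 1, 2, 1, 2, 3, 3]

3017 = 24×122 + 89
122 = 1×89 + 33
89 = 2×33 + 23
33 = 1×23 + 10
23 = 2×10 + 3
10 = 3×3 + 1
3 = 3×1 + 0  (stop)
So 3017/122 = [24; 1, 2, 1, 2, 3, 3].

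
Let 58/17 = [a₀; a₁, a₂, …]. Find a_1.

58 = 3·17 + 7   →  a_0 = 3
17 = 2·7 + 3   →  a_1 = 2

2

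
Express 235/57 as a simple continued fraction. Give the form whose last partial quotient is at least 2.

235 = 4*57 + 7
57 = 8*7 + 1
7 = 7*1 + 0  (stop)
So 235/57 = [4; 8, 7].

[4; 8, 7]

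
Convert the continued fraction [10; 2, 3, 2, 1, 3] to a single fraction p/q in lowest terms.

887/85

Fold from the inside: start with 3/1.
  1 + 1/3 = 4/3
  2 + 3/4 = 11/4
  3 + 4/11 = 37/11
  2 + 11/37 = 85/37
  10 + 37/85 = 887/85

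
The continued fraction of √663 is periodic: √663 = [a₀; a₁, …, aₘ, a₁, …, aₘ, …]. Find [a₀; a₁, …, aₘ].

[25; 1, 2, 1, 50]

a₀ = ⌊√663⌋ = 25.
With m₀=0, d₀=1 and mₖ₊₁ = dₖaₖ − mₖ, dₖ₊₁ = (n − mₖ₊₁²)/dₖ, aₖ₊₁ = ⌊(a₀+mₖ₊₁)/dₖ₊₁⌋:
  k=1: m=25, d=38, a=1
  k=2: m=13, d=13, a=2
  k=3: m=13, d=38, a=1
  k=4: m=25, d=1, a=50
d=1 and a=2a₀=50 at k=4, so the next step gives (m, d) = (25, 38) again — its k=1 value — and the period has length 4.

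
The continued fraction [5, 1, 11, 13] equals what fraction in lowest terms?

Fold from the inside: start with 13/1.
  11 + 1/13 = 144/13
  1 + 13/144 = 157/144
  5 + 144/157 = 929/157

929/157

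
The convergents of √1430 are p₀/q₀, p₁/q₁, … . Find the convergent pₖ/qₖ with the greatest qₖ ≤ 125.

√1430 = [37; 1, 4, 2, 2, 2, 4, 1, 74, …] (period length 8).
Convergents:
  p_0/q_0 = 37/1
  p_1/q_1 = 38/1
  p_2/q_2 = 189/5
  p_3/q_3 = 416/11
  p_4/q_4 = 1021/27
  p_5/q_5 = 2458/65
  p_6/q_6 = 10853/287
q_5 = 65 ≤ 125 < 287 = q_6, so the answer is 2458/65.

2458/65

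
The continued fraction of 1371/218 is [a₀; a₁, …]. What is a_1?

3

1371 = 6·218 + 63   →  a_0 = 6
218 = 3·63 + 29   →  a_1 = 3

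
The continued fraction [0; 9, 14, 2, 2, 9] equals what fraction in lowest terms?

Fold from the inside: start with 9/1.
  2 + 1/9 = 19/9
  2 + 9/19 = 47/19
  14 + 19/47 = 677/47
  9 + 47/677 = 6140/677
  0 + 677/6140 = 677/6140

677/6140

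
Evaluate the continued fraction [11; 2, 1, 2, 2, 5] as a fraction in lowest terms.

Fold from the inside: start with 5/1.
  2 + 1/5 = 11/5
  2 + 5/11 = 27/11
  1 + 11/27 = 38/27
  2 + 27/38 = 103/38
  11 + 38/103 = 1171/103

1171/103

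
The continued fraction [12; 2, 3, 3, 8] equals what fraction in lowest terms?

Fold from the inside: start with 8/1.
  3 + 1/8 = 25/8
  3 + 8/25 = 83/25
  2 + 25/83 = 191/83
  12 + 83/191 = 2375/191

2375/191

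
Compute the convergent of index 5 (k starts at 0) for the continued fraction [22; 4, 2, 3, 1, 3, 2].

3356/151

Using pₖ = aₖpₖ₋₁ + pₖ₋₂, qₖ = aₖqₖ₋₁ + qₖ₋₂ (with p₋₁=1, p₋₂=0, q₋₁=0, q₋₂=1):
  k=0: a=22, p=22, q=1
  k=1: a=4, p=89, q=4
  k=2: a=2, p=200, q=9
  k=3: a=3, p=689, q=31
  k=4: a=1, p=889, q=40
  k=5: a=3, p=3356, q=151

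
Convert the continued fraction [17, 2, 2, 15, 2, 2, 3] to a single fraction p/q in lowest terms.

Using pₖ = aₖpₖ₋₁ + pₖ₋₂ and qₖ = aₖqₖ₋₁ + qₖ₋₂:
  k=0: a=17, p=17, q=1
  k=1: a=2, p=35, q=2
  k=2: a=2, p=87, q=5
  k=3: a=15, p=1340, q=77
  k=4: a=2, p=2767, q=159
  k=5: a=2, p=6874, q=395
  k=6: a=3, p=23389, q=1344

23389/1344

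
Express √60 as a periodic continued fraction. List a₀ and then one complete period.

[7; 1, 2, 1, 14]

a₀ = ⌊√60⌋ = 7.
With m₀=0, d₀=1 and mₖ₊₁ = dₖaₖ − mₖ, dₖ₊₁ = (n − mₖ₊₁²)/dₖ, aₖ₊₁ = ⌊(a₀+mₖ₊₁)/dₖ₊₁⌋:
  k=1: m=7, d=11, a=1
  k=2: m=4, d=4, a=2
  k=3: m=4, d=11, a=1
  k=4: m=7, d=1, a=14
d=1 and a=2a₀=14 at k=4, so the next step gives (m, d) = (7, 11) again — its k=1 value — and the period has length 4.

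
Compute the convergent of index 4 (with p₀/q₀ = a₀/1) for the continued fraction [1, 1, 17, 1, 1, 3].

Using pₖ = aₖpₖ₋₁ + pₖ₋₂, qₖ = aₖqₖ₋₁ + qₖ₋₂ (with p₋₁=1, p₋₂=0, q₋₁=0, q₋₂=1):
  k=0: a=1, p=1, q=1
  k=1: a=1, p=2, q=1
  k=2: a=17, p=35, q=18
  k=3: a=1, p=37, q=19
  k=4: a=1, p=72, q=37

72/37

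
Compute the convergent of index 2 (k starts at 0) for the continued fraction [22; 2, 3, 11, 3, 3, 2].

157/7

Using pₖ = aₖpₖ₋₁ + pₖ₋₂, qₖ = aₖqₖ₋₁ + qₖ₋₂ (with p₋₁=1, p₋₂=0, q₋₁=0, q₋₂=1):
  k=0: a=22, p=22, q=1
  k=1: a=2, p=45, q=2
  k=2: a=3, p=157, q=7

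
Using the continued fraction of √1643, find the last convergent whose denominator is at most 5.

81/2

√1643 = [40; 1, 1, 6, 1, 6, 1, 1, 80, …] (period length 8).
Convergents:
  p_0/q_0 = 40/1
  p_1/q_1 = 41/1
  p_2/q_2 = 81/2
  p_3/q_3 = 527/13
q_2 = 2 ≤ 5 < 13 = q_3, so the answer is 81/2.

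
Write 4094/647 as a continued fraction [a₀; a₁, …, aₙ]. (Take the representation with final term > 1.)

4094 = 6·647 + 212
647 = 3·212 + 11
212 = 19·11 + 3
11 = 3·3 + 2
3 = 1·2 + 1
2 = 2·1 + 0  (stop)
So 4094/647 = [6; 3, 19, 3, 1, 2].

[6; 3, 19, 3, 1, 2]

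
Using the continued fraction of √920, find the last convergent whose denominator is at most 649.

√920 = [30; 3, 60, …] (period length 2).
Convergents:
  p_0/q_0 = 30/1
  p_1/q_1 = 91/3
  p_2/q_2 = 5490/181
  p_3/q_3 = 16561/546
  p_4/q_4 = 999150/32941
q_3 = 546 ≤ 649 < 32941 = q_4, so the answer is 16561/546.

16561/546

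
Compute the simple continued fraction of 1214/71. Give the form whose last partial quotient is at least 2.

[17; 10, 7]

1214 = 17·71 + 7
71 = 10·7 + 1
7 = 7·1 + 0  (stop)
So 1214/71 = [17; 10, 7].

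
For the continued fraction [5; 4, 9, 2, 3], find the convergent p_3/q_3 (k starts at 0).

409/78

Using pₖ = aₖpₖ₋₁ + pₖ₋₂, qₖ = aₖqₖ₋₁ + qₖ₋₂ (with p₋₁=1, p₋₂=0, q₋₁=0, q₋₂=1):
  k=0: a=5, p=5, q=1
  k=1: a=4, p=21, q=4
  k=2: a=9, p=194, q=37
  k=3: a=2, p=409, q=78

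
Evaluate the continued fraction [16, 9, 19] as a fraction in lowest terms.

Fold from the inside: start with 19/1.
  9 + 1/19 = 172/19
  16 + 19/172 = 2771/172

2771/172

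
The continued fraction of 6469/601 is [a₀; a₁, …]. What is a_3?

6469 = 10·601 + 459   →  a_0 = 10
601 = 1·459 + 142   →  a_1 = 1
459 = 3·142 + 33   →  a_2 = 3
142 = 4·33 + 10   →  a_3 = 4

4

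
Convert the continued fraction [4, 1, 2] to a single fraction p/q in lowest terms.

14/3

Fold from the inside: start with 2/1.
  1 + 1/2 = 3/2
  4 + 2/3 = 14/3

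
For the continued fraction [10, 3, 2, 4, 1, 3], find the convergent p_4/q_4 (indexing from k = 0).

391/38

Using pₖ = aₖpₖ₋₁ + pₖ₋₂, qₖ = aₖqₖ₋₁ + qₖ₋₂ (with p₋₁=1, p₋₂=0, q₋₁=0, q₋₂=1):
  k=0: a=10, p=10, q=1
  k=1: a=3, p=31, q=3
  k=2: a=2, p=72, q=7
  k=3: a=4, p=319, q=31
  k=4: a=1, p=391, q=38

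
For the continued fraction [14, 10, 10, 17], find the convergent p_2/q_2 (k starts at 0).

1424/101

Using pₖ = aₖpₖ₋₁ + pₖ₋₂, qₖ = aₖqₖ₋₁ + qₖ₋₂ (with p₋₁=1, p₋₂=0, q₋₁=0, q₋₂=1):
  k=0: a=14, p=14, q=1
  k=1: a=10, p=141, q=10
  k=2: a=10, p=1424, q=101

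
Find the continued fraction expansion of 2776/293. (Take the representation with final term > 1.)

[9; 2, 9, 3, 1, 3]

2776 = 9*293 + 139
293 = 2*139 + 15
139 = 9*15 + 4
15 = 3*4 + 3
4 = 1*3 + 1
3 = 3*1 + 0  (stop)
So 2776/293 = [9; 2, 9, 3, 1, 3].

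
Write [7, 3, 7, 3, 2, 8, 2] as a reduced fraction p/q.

Using pₖ = aₖpₖ₋₁ + pₖ₋₂ and qₖ = aₖqₖ₋₁ + qₖ₋₂:
  k=0: a=7, p=7, q=1
  k=1: a=3, p=22, q=3
  k=2: a=7, p=161, q=22
  k=3: a=3, p=505, q=69
  k=4: a=2, p=1171, q=160
  k=5: a=8, p=9873, q=1349
  k=6: a=2, p=20917, q=2858

20917/2858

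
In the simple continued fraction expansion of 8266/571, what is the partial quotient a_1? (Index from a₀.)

8266 = 14·571 + 272   →  a_0 = 14
571 = 2·272 + 27   →  a_1 = 2

2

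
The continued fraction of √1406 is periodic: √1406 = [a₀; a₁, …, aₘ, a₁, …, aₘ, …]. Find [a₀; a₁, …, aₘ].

a₀ = ⌊√1406⌋ = 37.
With m₀=0, d₀=1 and mₖ₊₁ = dₖaₖ − mₖ, dₖ₊₁ = (n − mₖ₊₁²)/dₖ, aₖ₊₁ = ⌊(a₀+mₖ₊₁)/dₖ₊₁⌋:
  k=1: m=37, d=37, a=2
  k=2: m=37, d=1, a=74
d=1 and a=2a₀=74 at k=2, so the next step gives (m, d) = (37, 37) again — its k=1 value — and the period has length 2.

[37; 2, 74]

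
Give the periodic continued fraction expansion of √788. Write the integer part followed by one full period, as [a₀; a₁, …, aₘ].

[28; 14, 56]

a₀ = ⌊√788⌋ = 28.
With m₀=0, d₀=1 and mₖ₊₁ = dₖaₖ − mₖ, dₖ₊₁ = (n − mₖ₊₁²)/dₖ, aₖ₊₁ = ⌊(a₀+mₖ₊₁)/dₖ₊₁⌋:
  k=1: m=28, d=4, a=14
  k=2: m=28, d=1, a=56
d=1 and a=2a₀=56 at k=2, so the next step gives (m, d) = (28, 4) again — its k=1 value — and the period has length 2.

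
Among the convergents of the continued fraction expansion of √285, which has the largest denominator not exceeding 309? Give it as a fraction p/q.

2431/144

√285 = [16; 1, 7, 2, 7, 1, 32, …] (period length 6).
Convergents:
  p_0/q_0 = 16/1
  p_1/q_1 = 17/1
  p_2/q_2 = 135/8
  p_3/q_3 = 287/17
  p_4/q_4 = 2144/127
  p_5/q_5 = 2431/144
  p_6/q_6 = 79936/4735
q_5 = 144 ≤ 309 < 4735 = q_6, so the answer is 2431/144.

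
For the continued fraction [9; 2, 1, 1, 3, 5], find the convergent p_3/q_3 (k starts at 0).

Using pₖ = aₖpₖ₋₁ + pₖ₋₂, qₖ = aₖqₖ₋₁ + qₖ₋₂ (with p₋₁=1, p₋₂=0, q₋₁=0, q₋₂=1):
  k=0: a=9, p=9, q=1
  k=1: a=2, p=19, q=2
  k=2: a=1, p=28, q=3
  k=3: a=1, p=47, q=5

47/5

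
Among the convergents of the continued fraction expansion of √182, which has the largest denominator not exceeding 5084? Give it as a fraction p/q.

38597/2861

√182 = [13; 2, 26, …] (period length 2).
Convergents:
  p_0/q_0 = 13/1
  p_1/q_1 = 27/2
  p_2/q_2 = 715/53
  p_3/q_3 = 1457/108
  p_4/q_4 = 38597/2861
  p_5/q_5 = 78651/5830
q_4 = 2861 ≤ 5084 < 5830 = q_5, so the answer is 38597/2861.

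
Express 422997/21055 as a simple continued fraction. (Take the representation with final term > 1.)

[20; 11, 10, 11, 17]

422997 = 20×21055 + 1897
21055 = 11×1897 + 188
1897 = 10×188 + 17
188 = 11×17 + 1
17 = 17×1 + 0  (stop)
So 422997/21055 = [20; 11, 10, 11, 17].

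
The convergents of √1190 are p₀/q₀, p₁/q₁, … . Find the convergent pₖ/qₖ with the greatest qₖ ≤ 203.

√1190 = [34; 2, 68, …] (period length 2).
Convergents:
  p_0/q_0 = 34/1
  p_1/q_1 = 69/2
  p_2/q_2 = 4726/137
  p_3/q_3 = 9521/276
q_2 = 137 ≤ 203 < 276 = q_3, so the answer is 4726/137.

4726/137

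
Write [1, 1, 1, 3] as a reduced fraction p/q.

11/7

Fold from the inside: start with 3/1.
  1 + 1/3 = 4/3
  1 + 3/4 = 7/4
  1 + 4/7 = 11/7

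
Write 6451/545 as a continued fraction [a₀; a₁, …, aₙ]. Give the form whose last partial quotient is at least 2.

6451 = 11*545 + 456
545 = 1*456 + 89
456 = 5*89 + 11
89 = 8*11 + 1
11 = 11*1 + 0  (stop)
So 6451/545 = [11; 1, 5, 8, 11].

[11; 1, 5, 8, 11]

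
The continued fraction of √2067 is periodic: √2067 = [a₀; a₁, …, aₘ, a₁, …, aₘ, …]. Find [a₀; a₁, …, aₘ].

[45; 2, 6, 2, 90]

a₀ = ⌊√2067⌋ = 45.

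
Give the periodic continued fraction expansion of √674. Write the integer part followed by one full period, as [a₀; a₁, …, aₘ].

a₀ = ⌊√674⌋ = 25.
With m₀=0, d₀=1 and mₖ₊₁ = dₖaₖ − mₖ, dₖ₊₁ = (n − mₖ₊₁²)/dₖ, aₖ₊₁ = ⌊(a₀+mₖ₊₁)/dₖ₊₁⌋:
  k=1: m=25, d=49, a=1
  k=2: m=24, d=2, a=24
  k=3: m=24, d=49, a=1
  k=4: m=25, d=1, a=50
d=1 and a=2a₀=50 at k=4, so the next step gives (m, d) = (25, 49) again — its k=1 value — and the period has length 4.

[25; 1, 24, 1, 50]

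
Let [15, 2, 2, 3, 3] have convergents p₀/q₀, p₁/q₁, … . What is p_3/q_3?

262/17

Using pₖ = aₖpₖ₋₁ + pₖ₋₂, qₖ = aₖqₖ₋₁ + qₖ₋₂ (with p₋₁=1, p₋₂=0, q₋₁=0, q₋₂=1):
  k=0: a=15, p=15, q=1
  k=1: a=2, p=31, q=2
  k=2: a=2, p=77, q=5
  k=3: a=3, p=262, q=17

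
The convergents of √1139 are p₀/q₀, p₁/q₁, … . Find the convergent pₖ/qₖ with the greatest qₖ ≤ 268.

9011/267

√1139 = [33; 1, 2, 1, 66, …] (period length 4).
Convergents:
  p_0/q_0 = 33/1
  p_1/q_1 = 34/1
  p_2/q_2 = 101/3
  p_3/q_3 = 135/4
  p_4/q_4 = 9011/267
  p_5/q_5 = 9146/271
q_4 = 267 ≤ 268 < 271 = q_5, so the answer is 9011/267.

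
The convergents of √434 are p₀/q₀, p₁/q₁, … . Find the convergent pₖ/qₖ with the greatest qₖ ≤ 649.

√434 = [20; 1, 4, 1, 40, …] (period length 4).
Convergents:
  p_0/q_0 = 20/1
  p_1/q_1 = 21/1
  p_2/q_2 = 104/5
  p_3/q_3 = 125/6
  p_4/q_4 = 5104/245
  p_5/q_5 = 5229/251
  p_6/q_6 = 26020/1249
q_5 = 251 ≤ 649 < 1249 = q_6, so the answer is 5229/251.

5229/251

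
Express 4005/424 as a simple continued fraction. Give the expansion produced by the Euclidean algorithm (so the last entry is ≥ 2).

[9; 2, 4, 9, 5]

4005 = 9×424 + 189
424 = 2×189 + 46
189 = 4×46 + 5
46 = 9×5 + 1
5 = 5×1 + 0  (stop)
So 4005/424 = [9; 2, 4, 9, 5].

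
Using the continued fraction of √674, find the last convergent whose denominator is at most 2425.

√674 = [25; 1, 24, 1, 50, …] (period length 4).
Convergents:
  p_0/q_0 = 25/1
  p_1/q_1 = 26/1
  p_2/q_2 = 649/25
  p_3/q_3 = 675/26
  p_4/q_4 = 34399/1325
  p_5/q_5 = 35074/1351
  p_6/q_6 = 876175/33749
q_5 = 1351 ≤ 2425 < 33749 = q_6, so the answer is 35074/1351.

35074/1351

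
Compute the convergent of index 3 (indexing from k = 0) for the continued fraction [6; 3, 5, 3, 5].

322/51

Using pₖ = aₖpₖ₋₁ + pₖ₋₂, qₖ = aₖqₖ₋₁ + qₖ₋₂ (with p₋₁=1, p₋₂=0, q₋₁=0, q₋₂=1):
  k=0: a=6, p=6, q=1
  k=1: a=3, p=19, q=3
  k=2: a=5, p=101, q=16
  k=3: a=3, p=322, q=51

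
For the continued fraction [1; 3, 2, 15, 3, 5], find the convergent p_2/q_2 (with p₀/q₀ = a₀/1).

9/7

Using pₖ = aₖpₖ₋₁ + pₖ₋₂, qₖ = aₖqₖ₋₁ + qₖ₋₂ (with p₋₁=1, p₋₂=0, q₋₁=0, q₋₂=1):
  k=0: a=1, p=1, q=1
  k=1: a=3, p=4, q=3
  k=2: a=2, p=9, q=7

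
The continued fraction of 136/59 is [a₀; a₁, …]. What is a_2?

136 = 2·59 + 18   →  a_0 = 2
59 = 3·18 + 5   →  a_1 = 3
18 = 3·5 + 3   →  a_2 = 3

3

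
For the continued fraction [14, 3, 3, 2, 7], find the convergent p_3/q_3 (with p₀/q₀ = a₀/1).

329/23

Using pₖ = aₖpₖ₋₁ + pₖ₋₂, qₖ = aₖqₖ₋₁ + qₖ₋₂ (with p₋₁=1, p₋₂=0, q₋₁=0, q₋₂=1):
  k=0: a=14, p=14, q=1
  k=1: a=3, p=43, q=3
  k=2: a=3, p=143, q=10
  k=3: a=2, p=329, q=23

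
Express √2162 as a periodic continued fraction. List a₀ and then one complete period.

a₀ = ⌊√2162⌋ = 46.
With m₀=0, d₀=1 and mₖ₊₁ = dₖaₖ − mₖ, dₖ₊₁ = (n − mₖ₊₁²)/dₖ, aₖ₊₁ = ⌊(a₀+mₖ₊₁)/dₖ₊₁⌋:
  k=1: m=46, d=46, a=2
  k=2: m=46, d=1, a=92
d=1 and a=2a₀=92 at k=2, so the next step gives (m, d) = (46, 46) again — its k=1 value — and the period has length 2.

[46; 2, 92]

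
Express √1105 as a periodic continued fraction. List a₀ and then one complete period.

[33; 4, 7, 7, 4, 66]

a₀ = ⌊√1105⌋ = 33.
With m₀=0, d₀=1 and mₖ₊₁ = dₖaₖ − mₖ, dₖ₊₁ = (n − mₖ₊₁²)/dₖ, aₖ₊₁ = ⌊(a₀+mₖ₊₁)/dₖ₊₁⌋:
  k=1: m=33, d=16, a=4
  k=2: m=31, d=9, a=7
  k=3: m=32, d=9, a=7
  k=4: m=31, d=16, a=4
  k=5: m=33, d=1, a=66
d=1 and a=2a₀=66 at k=5, so the next step gives (m, d) = (33, 16) again — its k=1 value — and the period has length 5.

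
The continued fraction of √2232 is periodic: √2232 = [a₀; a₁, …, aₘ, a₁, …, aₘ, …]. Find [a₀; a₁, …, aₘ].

[47; 4, 10, 4, 94]

a₀ = ⌊√2232⌋ = 47.
With m₀=0, d₀=1 and mₖ₊₁ = dₖaₖ − mₖ, dₖ₊₁ = (n − mₖ₊₁²)/dₖ, aₖ₊₁ = ⌊(a₀+mₖ₊₁)/dₖ₊₁⌋:
  k=1: m=47, d=23, a=4
  k=2: m=45, d=9, a=10
  k=3: m=45, d=23, a=4
  k=4: m=47, d=1, a=94
d=1 and a=2a₀=94 at k=4, so the next step gives (m, d) = (47, 23) again — its k=1 value — and the period has length 4.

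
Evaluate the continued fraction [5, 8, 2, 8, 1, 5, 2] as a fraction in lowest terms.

10538/2059

Fold from the inside: start with 2/1.
  5 + 1/2 = 11/2
  1 + 2/11 = 13/11
  8 + 11/13 = 115/13
  2 + 13/115 = 243/115
  8 + 115/243 = 2059/243
  5 + 243/2059 = 10538/2059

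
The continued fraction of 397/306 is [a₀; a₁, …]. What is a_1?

3

397 = 1·306 + 91   →  a_0 = 1
306 = 3·91 + 33   →  a_1 = 3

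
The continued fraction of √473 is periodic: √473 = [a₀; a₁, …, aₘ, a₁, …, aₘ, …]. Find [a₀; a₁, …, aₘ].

a₀ = ⌊√473⌋ = 21.
With m₀=0, d₀=1 and mₖ₊₁ = dₖaₖ − mₖ, dₖ₊₁ = (n − mₖ₊₁²)/dₖ, aₖ₊₁ = ⌊(a₀+mₖ₊₁)/dₖ₊₁⌋:
  k=1: m=21, d=32, a=1
  k=2: m=11, d=11, a=2
  k=3: m=11, d=32, a=1
  k=4: m=21, d=1, a=42
d=1 and a=2a₀=42 at k=4, so the next step gives (m, d) = (21, 32) again — its k=1 value — and the period has length 4.

[21; 1, 2, 1, 42]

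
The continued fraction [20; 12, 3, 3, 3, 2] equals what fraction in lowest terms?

18776/935

Using pₖ = aₖpₖ₋₁ + pₖ₋₂ and qₖ = aₖqₖ₋₁ + qₖ₋₂:
  k=0: a=20, p=20, q=1
  k=1: a=12, p=241, q=12
  k=2: a=3, p=743, q=37
  k=3: a=3, p=2470, q=123
  k=4: a=3, p=8153, q=406
  k=5: a=2, p=18776, q=935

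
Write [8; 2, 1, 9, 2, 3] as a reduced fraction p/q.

Using pₖ = aₖpₖ₋₁ + pₖ₋₂ and qₖ = aₖqₖ₋₁ + qₖ₋₂:
  k=0: a=8, p=8, q=1
  k=1: a=2, p=17, q=2
  k=2: a=1, p=25, q=3
  k=3: a=9, p=242, q=29
  k=4: a=2, p=509, q=61
  k=5: a=3, p=1769, q=212

1769/212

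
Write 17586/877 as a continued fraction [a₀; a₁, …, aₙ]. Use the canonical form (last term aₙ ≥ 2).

[20; 19, 15, 3]

17586 = 20·877 + 46
877 = 19·46 + 3
46 = 15·3 + 1
3 = 3·1 + 0  (stop)
So 17586/877 = [20; 19, 15, 3].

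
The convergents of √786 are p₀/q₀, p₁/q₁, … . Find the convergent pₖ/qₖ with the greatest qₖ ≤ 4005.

√786 = [28; 28, 56, …] (period length 2).
Convergents:
  p_0/q_0 = 28/1
  p_1/q_1 = 785/28
  p_2/q_2 = 43988/1569
  p_3/q_3 = 1232449/43960
q_2 = 1569 ≤ 4005 < 43960 = q_3, so the answer is 43988/1569.

43988/1569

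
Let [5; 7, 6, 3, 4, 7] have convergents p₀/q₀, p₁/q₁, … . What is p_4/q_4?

Using pₖ = aₖpₖ₋₁ + pₖ₋₂, qₖ = aₖqₖ₋₁ + qₖ₋₂ (with p₋₁=1, p₋₂=0, q₋₁=0, q₋₂=1):
  k=0: a=5, p=5, q=1
  k=1: a=7, p=36, q=7
  k=2: a=6, p=221, q=43
  k=3: a=3, p=699, q=136
  k=4: a=4, p=3017, q=587

3017/587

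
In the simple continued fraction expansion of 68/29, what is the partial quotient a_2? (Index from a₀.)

1

68 = 2·29 + 10   →  a_0 = 2
29 = 2·10 + 9   →  a_1 = 2
10 = 1·9 + 1   →  a_2 = 1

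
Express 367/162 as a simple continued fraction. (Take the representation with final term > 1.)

367 = 2·162 + 43
162 = 3·43 + 33
43 = 1·33 + 10
33 = 3·10 + 3
10 = 3·3 + 1
3 = 3·1 + 0  (stop)
So 367/162 = [2; 3, 1, 3, 3, 3].

[2; 3, 1, 3, 3, 3]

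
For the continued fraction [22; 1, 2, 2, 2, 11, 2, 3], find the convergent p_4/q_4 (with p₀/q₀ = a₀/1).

386/17

Using pₖ = aₖpₖ₋₁ + pₖ₋₂, qₖ = aₖqₖ₋₁ + qₖ₋₂ (with p₋₁=1, p₋₂=0, q₋₁=0, q₋₂=1):
  k=0: a=22, p=22, q=1
  k=1: a=1, p=23, q=1
  k=2: a=2, p=68, q=3
  k=3: a=2, p=159, q=7
  k=4: a=2, p=386, q=17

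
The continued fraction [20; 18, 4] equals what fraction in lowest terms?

Using pₖ = aₖpₖ₋₁ + pₖ₋₂ and qₖ = aₖqₖ₋₁ + qₖ₋₂:
  k=0: a=20, p=20, q=1
  k=1: a=18, p=361, q=18
  k=2: a=4, p=1464, q=73

1464/73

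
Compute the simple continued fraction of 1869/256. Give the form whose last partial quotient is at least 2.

[7; 3, 3, 12, 2]

1869 = 7×256 + 77
256 = 3×77 + 25
77 = 3×25 + 2
25 = 12×2 + 1
2 = 2×1 + 0  (stop)
So 1869/256 = [7; 3, 3, 12, 2].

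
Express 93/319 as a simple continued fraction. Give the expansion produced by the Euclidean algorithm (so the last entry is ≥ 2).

93 = 0×319 + 93
319 = 3×93 + 40
93 = 2×40 + 13
40 = 3×13 + 1
13 = 13×1 + 0  (stop)
So 93/319 = [0; 3, 2, 3, 13].

[0; 3, 2, 3, 13]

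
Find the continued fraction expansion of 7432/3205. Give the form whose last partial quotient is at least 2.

7432 = 2·3205 + 1022
3205 = 3·1022 + 139
1022 = 7·139 + 49
139 = 2·49 + 41
49 = 1·41 + 8
41 = 5·8 + 1
8 = 8·1 + 0  (stop)
So 7432/3205 = [2; 3, 7, 2, 1, 5, 8].

[2; 3, 7, 2, 1, 5, 8]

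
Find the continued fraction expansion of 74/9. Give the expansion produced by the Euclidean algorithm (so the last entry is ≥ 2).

74 = 8·9 + 2
9 = 4·2 + 1
2 = 2·1 + 0  (stop)
So 74/9 = [8; 4, 2].

[8; 4, 2]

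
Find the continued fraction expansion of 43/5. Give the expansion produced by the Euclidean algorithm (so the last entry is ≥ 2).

43 = 8×5 + 3
5 = 1×3 + 2
3 = 1×2 + 1
2 = 2×1 + 0  (stop)
So 43/5 = [8; 1, 1, 2].

[8; 1, 1, 2]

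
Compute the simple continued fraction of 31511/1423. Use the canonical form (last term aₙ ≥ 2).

31511 = 22·1423 + 205
1423 = 6·205 + 193
205 = 1·193 + 12
193 = 16·12 + 1
12 = 12·1 + 0  (stop)
So 31511/1423 = [22; 6, 1, 16, 12].

[22; 6, 1, 16, 12]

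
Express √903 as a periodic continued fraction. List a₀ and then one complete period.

a₀ = ⌊√903⌋ = 30.
With m₀=0, d₀=1 and mₖ₊₁ = dₖaₖ − mₖ, dₖ₊₁ = (n − mₖ₊₁²)/dₖ, aₖ₊₁ = ⌊(a₀+mₖ₊₁)/dₖ₊₁⌋:
  k=1: m=30, d=3, a=20
  k=2: m=30, d=1, a=60
d=1 and a=2a₀=60 at k=2, so the next step gives (m, d) = (30, 3) again — its k=1 value — and the period has length 2.

[30; 20, 60]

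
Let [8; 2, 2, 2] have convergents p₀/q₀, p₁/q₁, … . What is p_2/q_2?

42/5

Using pₖ = aₖpₖ₋₁ + pₖ₋₂, qₖ = aₖqₖ₋₁ + qₖ₋₂ (with p₋₁=1, p₋₂=0, q₋₁=0, q₋₂=1):
  k=0: a=8, p=8, q=1
  k=1: a=2, p=17, q=2
  k=2: a=2, p=42, q=5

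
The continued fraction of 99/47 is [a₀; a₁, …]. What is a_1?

99 = 2·47 + 5   →  a_0 = 2
47 = 9·5 + 2   →  a_1 = 9

9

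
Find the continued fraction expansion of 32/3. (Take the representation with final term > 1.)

[10; 1, 2]

32 = 10×3 + 2
3 = 1×2 + 1
2 = 2×1 + 0  (stop)
So 32/3 = [10; 1, 2].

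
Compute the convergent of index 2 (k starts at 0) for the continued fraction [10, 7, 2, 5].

Using pₖ = aₖpₖ₋₁ + pₖ₋₂, qₖ = aₖqₖ₋₁ + qₖ₋₂ (with p₋₁=1, p₋₂=0, q₋₁=0, q₋₂=1):
  k=0: a=10, p=10, q=1
  k=1: a=7, p=71, q=7
  k=2: a=2, p=152, q=15

152/15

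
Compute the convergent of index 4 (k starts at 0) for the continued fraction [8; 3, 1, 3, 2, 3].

Using pₖ = aₖpₖ₋₁ + pₖ₋₂, qₖ = aₖqₖ₋₁ + qₖ₋₂ (with p₋₁=1, p₋₂=0, q₋₁=0, q₋₂=1):
  k=0: a=8, p=8, q=1
  k=1: a=3, p=25, q=3
  k=2: a=1, p=33, q=4
  k=3: a=3, p=124, q=15
  k=4: a=2, p=281, q=34

281/34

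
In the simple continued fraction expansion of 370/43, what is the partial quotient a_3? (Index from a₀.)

1

370 = 8·43 + 26   →  a_0 = 8
43 = 1·26 + 17   →  a_1 = 1
26 = 1·17 + 9   →  a_2 = 1
17 = 1·9 + 8   →  a_3 = 1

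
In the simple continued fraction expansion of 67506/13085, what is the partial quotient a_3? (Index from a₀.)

67506 = 5·13085 + 2081   →  a_0 = 5
13085 = 6·2081 + 599   →  a_1 = 6
2081 = 3·599 + 284   →  a_2 = 3
599 = 2·284 + 31   →  a_3 = 2

2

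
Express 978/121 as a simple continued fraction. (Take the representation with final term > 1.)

[8; 12, 10]

978 = 8·121 + 10
121 = 12·10 + 1
10 = 10·1 + 0  (stop)
So 978/121 = [8; 12, 10].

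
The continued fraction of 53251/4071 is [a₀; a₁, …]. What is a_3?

2

53251 = 13·4071 + 328   →  a_0 = 13
4071 = 12·328 + 135   →  a_1 = 12
328 = 2·135 + 58   →  a_2 = 2
135 = 2·58 + 19   →  a_3 = 2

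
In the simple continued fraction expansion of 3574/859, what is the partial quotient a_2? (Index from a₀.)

3574 = 4·859 + 138   →  a_0 = 4
859 = 6·138 + 31   →  a_1 = 6
138 = 4·31 + 14   →  a_2 = 4

4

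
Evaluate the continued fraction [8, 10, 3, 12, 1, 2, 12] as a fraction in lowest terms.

Fold from the inside: start with 12/1.
  2 + 1/12 = 25/12
  1 + 12/25 = 37/25
  12 + 25/37 = 469/37
  3 + 37/469 = 1444/469
  10 + 469/1444 = 14909/1444
  8 + 1444/14909 = 120716/14909

120716/14909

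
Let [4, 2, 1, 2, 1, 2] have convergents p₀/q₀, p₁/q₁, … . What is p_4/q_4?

Using pₖ = aₖpₖ₋₁ + pₖ₋₂, qₖ = aₖqₖ₋₁ + qₖ₋₂ (with p₋₁=1, p₋₂=0, q₋₁=0, q₋₂=1):
  k=0: a=4, p=4, q=1
  k=1: a=2, p=9, q=2
  k=2: a=1, p=13, q=3
  k=3: a=2, p=35, q=8
  k=4: a=1, p=48, q=11

48/11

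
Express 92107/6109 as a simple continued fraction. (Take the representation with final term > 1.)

92107 = 15×6109 + 472
6109 = 12×472 + 445
472 = 1×445 + 27
445 = 16×27 + 13
27 = 2×13 + 1
13 = 13×1 + 0  (stop)
So 92107/6109 = [15; 12, 1, 16, 2, 13].

[15; 12, 1, 16, 2, 13]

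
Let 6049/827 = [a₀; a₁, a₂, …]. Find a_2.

6049 = 7·827 + 260   →  a_0 = 7
827 = 3·260 + 47   →  a_1 = 3
260 = 5·47 + 25   →  a_2 = 5

5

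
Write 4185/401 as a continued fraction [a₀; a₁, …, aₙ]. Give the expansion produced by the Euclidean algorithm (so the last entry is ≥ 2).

[10; 2, 3, 2, 3, 7]

4185 = 10·401 + 175
401 = 2·175 + 51
175 = 3·51 + 22
51 = 2·22 + 7
22 = 3·7 + 1
7 = 7·1 + 0  (stop)
So 4185/401 = [10; 2, 3, 2, 3, 7].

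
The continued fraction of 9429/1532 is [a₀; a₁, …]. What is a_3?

9429 = 6·1532 + 237   →  a_0 = 6
1532 = 6·237 + 110   →  a_1 = 6
237 = 2·110 + 17   →  a_2 = 2
110 = 6·17 + 8   →  a_3 = 6

6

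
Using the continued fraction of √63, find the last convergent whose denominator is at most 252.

√63 = [7; 1, 14, …] (period length 2).
Convergents:
  p_0/q_0 = 7/1
  p_1/q_1 = 8/1
  p_2/q_2 = 119/15
  p_3/q_3 = 127/16
  p_4/q_4 = 1897/239
  p_5/q_5 = 2024/255
q_4 = 239 ≤ 252 < 255 = q_5, so the answer is 1897/239.

1897/239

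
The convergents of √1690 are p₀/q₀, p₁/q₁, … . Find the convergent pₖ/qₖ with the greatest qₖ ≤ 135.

√1690 = [41; 9, 8, 9, 82, …] (period length 4).
Convergents:
  p_0/q_0 = 41/1
  p_1/q_1 = 370/9
  p_2/q_2 = 3001/73
  p_3/q_3 = 27379/666
q_2 = 73 ≤ 135 < 666 = q_3, so the answer is 3001/73.

3001/73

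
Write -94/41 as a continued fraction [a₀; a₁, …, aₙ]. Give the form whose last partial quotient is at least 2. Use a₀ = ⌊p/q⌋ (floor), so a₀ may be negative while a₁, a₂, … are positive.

[-3; 1, 2, 2, 2, 2]

-94 = -3·41 + 29
41 = 1·29 + 12
29 = 2·12 + 5
12 = 2·5 + 2
5 = 2·2 + 1
2 = 2·1 + 0  (stop)
So -94/41 = [-3; 1, 2, 2, 2, 2].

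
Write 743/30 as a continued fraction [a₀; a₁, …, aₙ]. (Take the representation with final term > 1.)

[24; 1, 3, 3, 2]

743 = 24*30 + 23
30 = 1*23 + 7
23 = 3*7 + 2
7 = 3*2 + 1
2 = 2*1 + 0  (stop)
So 743/30 = [24; 1, 3, 3, 2].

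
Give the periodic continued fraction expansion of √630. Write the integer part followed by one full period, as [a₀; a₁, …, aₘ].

a₀ = ⌊√630⌋ = 25.
With m₀=0, d₀=1 and mₖ₊₁ = dₖaₖ − mₖ, dₖ₊₁ = (n − mₖ₊₁²)/dₖ, aₖ₊₁ = ⌊(a₀+mₖ₊₁)/dₖ₊₁⌋:
  k=1: m=25, d=5, a=10
  k=2: m=25, d=1, a=50
d=1 and a=2a₀=50 at k=2, so the next step gives (m, d) = (25, 5) again — its k=1 value — and the period has length 2.

[25; 10, 50]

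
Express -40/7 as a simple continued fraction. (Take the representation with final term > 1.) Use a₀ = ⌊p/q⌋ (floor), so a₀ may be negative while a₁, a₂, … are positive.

-40 = -6*7 + 2
7 = 3*2 + 1
2 = 2*1 + 0  (stop)
So -40/7 = [-6; 3, 2].

[-6; 3, 2]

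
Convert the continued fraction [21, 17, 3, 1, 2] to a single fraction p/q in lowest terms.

Fold from the inside: start with 2/1.
  1 + 1/2 = 3/2
  3 + 2/3 = 11/3
  17 + 3/11 = 190/11
  21 + 11/190 = 4001/190

4001/190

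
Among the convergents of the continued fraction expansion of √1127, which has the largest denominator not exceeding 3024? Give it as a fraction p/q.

√1127 = [33; 1, 1, 3, 33, 3, 1, 1, 66, …] (period length 8).
Convergents:
  p_0/q_0 = 33/1
  p_1/q_1 = 34/1
  p_2/q_2 = 67/2
  p_3/q_3 = 235/7
  p_4/q_4 = 7822/233
  p_5/q_5 = 23701/706
  p_6/q_6 = 31523/939
  p_7/q_7 = 55224/1645
  p_8/q_8 = 3676307/109509
q_7 = 1645 ≤ 3024 < 109509 = q_8, so the answer is 55224/1645.

55224/1645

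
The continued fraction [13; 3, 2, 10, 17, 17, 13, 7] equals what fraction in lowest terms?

26141133/1967324

Using pₖ = aₖpₖ₋₁ + pₖ₋₂ and qₖ = aₖqₖ₋₁ + qₖ₋₂:
  k=0: a=13, p=13, q=1
  k=1: a=3, p=40, q=3
  k=2: a=2, p=93, q=7
  k=3: a=10, p=970, q=73
  k=4: a=17, p=16583, q=1248
  k=5: a=17, p=282881, q=21289
  k=6: a=13, p=3694036, q=278005
  k=7: a=7, p=26141133, q=1967324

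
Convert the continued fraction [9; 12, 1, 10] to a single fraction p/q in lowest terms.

Using pₖ = aₖpₖ₋₁ + pₖ₋₂ and qₖ = aₖqₖ₋₁ + qₖ₋₂:
  k=0: a=9, p=9, q=1
  k=1: a=12, p=109, q=12
  k=2: a=1, p=118, q=13
  k=3: a=10, p=1289, q=142

1289/142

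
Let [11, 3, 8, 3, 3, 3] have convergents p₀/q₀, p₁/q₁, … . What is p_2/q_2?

Using pₖ = aₖpₖ₋₁ + pₖ₋₂, qₖ = aₖqₖ₋₁ + qₖ₋₂ (with p₋₁=1, p₋₂=0, q₋₁=0, q₋₂=1):
  k=0: a=11, p=11, q=1
  k=1: a=3, p=34, q=3
  k=2: a=8, p=283, q=25

283/25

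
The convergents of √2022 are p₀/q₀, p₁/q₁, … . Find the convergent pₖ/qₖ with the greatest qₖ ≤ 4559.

√2022 = [44; 1, 28, 1, 88, …] (period length 4).
Convergents:
  p_0/q_0 = 44/1
  p_1/q_1 = 45/1
  p_2/q_2 = 1304/29
  p_3/q_3 = 1349/30
  p_4/q_4 = 120016/2669
  p_5/q_5 = 121365/2699
  p_6/q_6 = 3518236/78241
q_5 = 2699 ≤ 4559 < 78241 = q_6, so the answer is 121365/2699.

121365/2699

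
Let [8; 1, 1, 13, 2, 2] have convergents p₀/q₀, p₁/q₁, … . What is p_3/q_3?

Using pₖ = aₖpₖ₋₁ + pₖ₋₂, qₖ = aₖqₖ₋₁ + qₖ₋₂ (with p₋₁=1, p₋₂=0, q₋₁=0, q₋₂=1):
  k=0: a=8, p=8, q=1
  k=1: a=1, p=9, q=1
  k=2: a=1, p=17, q=2
  k=3: a=13, p=230, q=27

230/27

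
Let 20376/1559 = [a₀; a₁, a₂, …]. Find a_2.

20376 = 13·1559 + 109   →  a_0 = 13
1559 = 14·109 + 33   →  a_1 = 14
109 = 3·33 + 10   →  a_2 = 3

3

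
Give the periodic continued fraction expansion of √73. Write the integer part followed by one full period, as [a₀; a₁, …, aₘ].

[8; 1, 1, 5, 5, 1, 1, 16]

a₀ = ⌊√73⌋ = 8.
With m₀=0, d₀=1 and mₖ₊₁ = dₖaₖ − mₖ, dₖ₊₁ = (n − mₖ₊₁²)/dₖ, aₖ₊₁ = ⌊(a₀+mₖ₊₁)/dₖ₊₁⌋:
  k=1: m=8, d=9, a=1
  k=2: m=1, d=8, a=1
  k=3: m=7, d=3, a=5
  k=4: m=8, d=3, a=5
  k=5: m=7, d=8, a=1
  k=6: m=1, d=9, a=1
  k=7: m=8, d=1, a=16
d=1 and a=2a₀=16 at k=7, so the next step gives (m, d) = (8, 9) again — its k=1 value — and the period has length 7.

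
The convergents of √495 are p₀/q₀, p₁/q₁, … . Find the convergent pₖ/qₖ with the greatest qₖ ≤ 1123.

√495 = [22; 4, 44, …] (period length 2).
Convergents:
  p_0/q_0 = 22/1
  p_1/q_1 = 89/4
  p_2/q_2 = 3938/177
  p_3/q_3 = 15841/712
  p_4/q_4 = 700942/31505
q_3 = 712 ≤ 1123 < 31505 = q_4, so the answer is 15841/712.

15841/712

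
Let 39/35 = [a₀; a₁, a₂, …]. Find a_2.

1

39 = 1·35 + 4   →  a_0 = 1
35 = 8·4 + 3   →  a_1 = 8
4 = 1·3 + 1   →  a_2 = 1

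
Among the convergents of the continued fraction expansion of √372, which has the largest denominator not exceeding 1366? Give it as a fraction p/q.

12151/630

√372 = [19; 3, 2, 12, 2, 3, 38, …] (period length 6).
Convergents:
  p_0/q_0 = 19/1
  p_1/q_1 = 58/3
  p_2/q_2 = 135/7
  p_3/q_3 = 1678/87
  p_4/q_4 = 3491/181
  p_5/q_5 = 12151/630
  p_6/q_6 = 465229/24121
q_5 = 630 ≤ 1366 < 24121 = q_6, so the answer is 12151/630.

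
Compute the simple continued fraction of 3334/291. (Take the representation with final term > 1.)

[11; 2, 5, 3, 8]

3334 = 11·291 + 133
291 = 2·133 + 25
133 = 5·25 + 8
25 = 3·8 + 1
8 = 8·1 + 0  (stop)
So 3334/291 = [11; 2, 5, 3, 8].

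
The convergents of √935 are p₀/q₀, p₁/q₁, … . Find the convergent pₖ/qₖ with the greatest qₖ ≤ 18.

214/7

√935 = [30; 1, 1, 2, 1, 2, 1, 1, 60, …] (period length 8).
Convergents:
  p_0/q_0 = 30/1
  p_1/q_1 = 31/1
  p_2/q_2 = 61/2
  p_3/q_3 = 153/5
  p_4/q_4 = 214/7
  p_5/q_5 = 581/19
q_4 = 7 ≤ 18 < 19 = q_5, so the answer is 214/7.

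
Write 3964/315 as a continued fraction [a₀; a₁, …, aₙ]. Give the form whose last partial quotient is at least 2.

[12; 1, 1, 2, 2, 8, 3]

3964 = 12×315 + 184
315 = 1×184 + 131
184 = 1×131 + 53
131 = 2×53 + 25
53 = 2×25 + 3
25 = 8×3 + 1
3 = 3×1 + 0  (stop)
So 3964/315 = [12; 1, 1, 2, 2, 8, 3].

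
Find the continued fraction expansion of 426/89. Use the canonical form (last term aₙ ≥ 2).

426 = 4×89 + 70
89 = 1×70 + 19
70 = 3×19 + 13
19 = 1×13 + 6
13 = 2×6 + 1
6 = 6×1 + 0  (stop)
So 426/89 = [4; 1, 3, 1, 2, 6].

[4; 1, 3, 1, 2, 6]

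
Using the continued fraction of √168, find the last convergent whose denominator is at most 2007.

√168 = [12; 1, 24, …] (period length 2).
Convergents:
  p_0/q_0 = 12/1
  p_1/q_1 = 13/1
  p_2/q_2 = 324/25
  p_3/q_3 = 337/26
  p_4/q_4 = 8412/649
  p_5/q_5 = 8749/675
  p_6/q_6 = 218388/16849
q_5 = 675 ≤ 2007 < 16849 = q_6, so the answer is 8749/675.

8749/675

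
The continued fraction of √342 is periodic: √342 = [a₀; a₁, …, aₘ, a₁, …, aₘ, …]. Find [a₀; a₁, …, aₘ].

[18; 2, 36]

a₀ = ⌊√342⌋ = 18.
With m₀=0, d₀=1 and mₖ₊₁ = dₖaₖ − mₖ, dₖ₊₁ = (n − mₖ₊₁²)/dₖ, aₖ₊₁ = ⌊(a₀+mₖ₊₁)/dₖ₊₁⌋:
  k=1: m=18, d=18, a=2
  k=2: m=18, d=1, a=36
d=1 and a=2a₀=36 at k=2, so the next step gives (m, d) = (18, 18) again — its k=1 value — and the period has length 2.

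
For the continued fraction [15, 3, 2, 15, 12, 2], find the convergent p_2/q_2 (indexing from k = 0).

Using pₖ = aₖpₖ₋₁ + pₖ₋₂, qₖ = aₖqₖ₋₁ + qₖ₋₂ (with p₋₁=1, p₋₂=0, q₋₁=0, q₋₂=1):
  k=0: a=15, p=15, q=1
  k=1: a=3, p=46, q=3
  k=2: a=2, p=107, q=7

107/7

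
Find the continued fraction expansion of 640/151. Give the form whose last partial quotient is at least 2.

[4; 4, 5, 7]

640 = 4×151 + 36
151 = 4×36 + 7
36 = 5×7 + 1
7 = 7×1 + 0  (stop)
So 640/151 = [4; 4, 5, 7].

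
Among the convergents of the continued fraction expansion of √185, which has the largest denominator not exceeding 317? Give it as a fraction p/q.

√185 = [13; 1, 1, 1, 1, 26, …] (period length 5).
Convergents:
  p_0/q_0 = 13/1
  p_1/q_1 = 14/1
  p_2/q_2 = 27/2
  p_3/q_3 = 41/3
  p_4/q_4 = 68/5
  p_5/q_5 = 1809/133
  p_6/q_6 = 1877/138
  p_7/q_7 = 3686/271
  p_8/q_8 = 5563/409
q_7 = 271 ≤ 317 < 409 = q_8, so the answer is 3686/271.

3686/271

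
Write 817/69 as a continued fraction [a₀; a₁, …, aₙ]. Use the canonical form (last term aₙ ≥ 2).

[11; 1, 5, 3, 1, 2]

817 = 11×69 + 58
69 = 1×58 + 11
58 = 5×11 + 3
11 = 3×3 + 2
3 = 1×2 + 1
2 = 2×1 + 0  (stop)
So 817/69 = [11; 1, 5, 3, 1, 2].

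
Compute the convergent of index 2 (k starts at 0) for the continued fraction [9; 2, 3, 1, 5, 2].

66/7

Using pₖ = aₖpₖ₋₁ + pₖ₋₂, qₖ = aₖqₖ₋₁ + qₖ₋₂ (with p₋₁=1, p₋₂=0, q₋₁=0, q₋₂=1):
  k=0: a=9, p=9, q=1
  k=1: a=2, p=19, q=2
  k=2: a=3, p=66, q=7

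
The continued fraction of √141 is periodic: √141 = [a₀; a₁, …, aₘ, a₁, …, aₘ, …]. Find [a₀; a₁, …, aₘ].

a₀ = ⌊√141⌋ = 11.
With m₀=0, d₀=1 and mₖ₊₁ = dₖaₖ − mₖ, dₖ₊₁ = (n − mₖ₊₁²)/dₖ, aₖ₊₁ = ⌊(a₀+mₖ₊₁)/dₖ₊₁⌋:
  k=1: m=11, d=20, a=1
  k=2: m=9, d=3, a=6
  k=3: m=9, d=20, a=1
  k=4: m=11, d=1, a=22
d=1 and a=2a₀=22 at k=4, so the next step gives (m, d) = (11, 20) again — its k=1 value — and the period has length 4.

[11; 1, 6, 1, 22]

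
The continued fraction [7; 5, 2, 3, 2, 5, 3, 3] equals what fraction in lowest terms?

35855/4991

Using pₖ = aₖpₖ₋₁ + pₖ₋₂ and qₖ = aₖqₖ₋₁ + qₖ₋₂:
  k=0: a=7, p=7, q=1
  k=1: a=5, p=36, q=5
  k=2: a=2, p=79, q=11
  k=3: a=3, p=273, q=38
  k=4: a=2, p=625, q=87
  k=5: a=5, p=3398, q=473
  k=6: a=3, p=10819, q=1506
  k=7: a=3, p=35855, q=4991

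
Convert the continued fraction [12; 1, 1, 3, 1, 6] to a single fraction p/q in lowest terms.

Fold from the inside: start with 6/1.
  1 + 1/6 = 7/6
  3 + 6/7 = 27/7
  1 + 7/27 = 34/27
  1 + 27/34 = 61/34
  12 + 34/61 = 766/61

766/61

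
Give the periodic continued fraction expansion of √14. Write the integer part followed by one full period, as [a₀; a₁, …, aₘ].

a₀ = ⌊√14⌋ = 3.
With m₀=0, d₀=1 and mₖ₊₁ = dₖaₖ − mₖ, dₖ₊₁ = (n − mₖ₊₁²)/dₖ, aₖ₊₁ = ⌊(a₀+mₖ₊₁)/dₖ₊₁⌋:
  k=1: m=3, d=5, a=1
  k=2: m=2, d=2, a=2
  k=3: m=2, d=5, a=1
  k=4: m=3, d=1, a=6
d=1 and a=2a₀=6 at k=4, so the next step gives (m, d) = (3, 5) again — its k=1 value — and the period has length 4.

[3; 1, 2, 1, 6]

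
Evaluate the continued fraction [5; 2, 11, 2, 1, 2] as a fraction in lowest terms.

Using pₖ = aₖpₖ₋₁ + pₖ₋₂ and qₖ = aₖqₖ₋₁ + qₖ₋₂:
  k=0: a=5, p=5, q=1
  k=1: a=2, p=11, q=2
  k=2: a=11, p=126, q=23
  k=3: a=2, p=263, q=48
  k=4: a=1, p=389, q=71
  k=5: a=2, p=1041, q=190

1041/190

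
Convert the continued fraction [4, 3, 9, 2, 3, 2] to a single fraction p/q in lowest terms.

Using pₖ = aₖpₖ₋₁ + pₖ₋₂ and qₖ = aₖqₖ₋₁ + qₖ₋₂:
  k=0: a=4, p=4, q=1
  k=1: a=3, p=13, q=3
  k=2: a=9, p=121, q=28
  k=3: a=2, p=255, q=59
  k=4: a=3, p=886, q=205
  k=5: a=2, p=2027, q=469

2027/469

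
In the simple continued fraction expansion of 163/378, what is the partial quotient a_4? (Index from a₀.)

2

163 = 0·378 + 163   →  a_0 = 0
378 = 2·163 + 52   →  a_1 = 2
163 = 3·52 + 7   →  a_2 = 3
52 = 7·7 + 3   →  a_3 = 7
7 = 2·3 + 1   →  a_4 = 2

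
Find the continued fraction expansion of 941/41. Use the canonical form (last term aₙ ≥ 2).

941 = 22*41 + 39
41 = 1*39 + 2
39 = 19*2 + 1
2 = 2*1 + 0  (stop)
So 941/41 = [22; 1, 19, 2].

[22; 1, 19, 2]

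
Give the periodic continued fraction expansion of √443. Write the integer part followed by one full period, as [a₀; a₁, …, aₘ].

a₀ = ⌊√443⌋ = 21.
With m₀=0, d₀=1 and mₖ₊₁ = dₖaₖ − mₖ, dₖ₊₁ = (n − mₖ₊₁²)/dₖ, aₖ₊₁ = ⌊(a₀+mₖ₊₁)/dₖ₊₁⌋:
  k=1: m=21, d=2, a=21
  k=2: m=21, d=1, a=42
d=1 and a=2a₀=42 at k=2, so the next step gives (m, d) = (21, 2) again — its k=1 value — and the period has length 2.

[21; 21, 42]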